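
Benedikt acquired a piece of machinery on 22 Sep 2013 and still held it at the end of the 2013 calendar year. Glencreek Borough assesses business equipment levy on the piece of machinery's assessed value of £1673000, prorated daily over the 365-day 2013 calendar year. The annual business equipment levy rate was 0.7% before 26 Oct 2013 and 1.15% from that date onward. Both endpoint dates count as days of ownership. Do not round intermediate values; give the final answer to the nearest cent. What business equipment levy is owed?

22 Sep – 25 Oct 2013: 34 days at 0.7% → £1673000 × 0.7% × 34/365 = £1090.8877
26 Oct – 31 Dec 2013: 67 days at 1.15% → £1673000 × 1.15% × 67/365 = £3531.6342
Total = £4622.5219

£4622.52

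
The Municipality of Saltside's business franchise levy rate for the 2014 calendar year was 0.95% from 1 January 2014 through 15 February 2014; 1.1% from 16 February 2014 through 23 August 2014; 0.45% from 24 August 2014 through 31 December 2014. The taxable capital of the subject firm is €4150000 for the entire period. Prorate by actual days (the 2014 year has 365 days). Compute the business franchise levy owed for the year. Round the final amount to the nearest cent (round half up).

1 January – 15 February 2014: 46 days at 0.95% → €4150000 × 0.95% × 46/365 = €4968.6301
16 February – 23 August 2014: 189 days at 1.1% → €4150000 × 1.1% × 189/365 = €23637.9452
24 August – 31 December 2014: 130 days at 0.45% → €4150000 × 0.45% × 130/365 = €6651.3699
Total = €35257.9452

€35257.95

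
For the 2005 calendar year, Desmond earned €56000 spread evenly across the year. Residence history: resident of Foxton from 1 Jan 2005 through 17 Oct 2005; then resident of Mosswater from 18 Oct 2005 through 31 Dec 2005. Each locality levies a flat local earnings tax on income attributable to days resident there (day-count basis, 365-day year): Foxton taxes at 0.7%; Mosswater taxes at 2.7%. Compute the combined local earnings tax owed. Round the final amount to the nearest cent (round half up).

Foxton, 1 Jan – 17 Oct 2005: 290 days → €56000 × 0.7% × 290/365 = €311.4521
Mosswater, 18 Oct – 31 Dec 2005: 75 days → €56000 × 2.7% × 75/365 = €310.6849
Total = €622.1370

€622.14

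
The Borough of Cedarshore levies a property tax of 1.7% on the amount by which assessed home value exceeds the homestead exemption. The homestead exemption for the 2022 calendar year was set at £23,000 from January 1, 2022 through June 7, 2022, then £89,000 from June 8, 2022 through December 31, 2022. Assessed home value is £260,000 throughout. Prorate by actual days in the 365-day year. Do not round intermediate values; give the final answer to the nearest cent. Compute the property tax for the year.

£3,392.69

January 1 – June 7, 2022: 158 days, exemption £23,000 → (£260,000 − £23,000) × 1.7% × 158/365 = £1,744.0603
June 8 – December 31, 2022: 207 days, exemption £89,000 → (£260,000 − £89,000) × 1.7% × 207/365 = £1,648.6274
Total = £3,392.6877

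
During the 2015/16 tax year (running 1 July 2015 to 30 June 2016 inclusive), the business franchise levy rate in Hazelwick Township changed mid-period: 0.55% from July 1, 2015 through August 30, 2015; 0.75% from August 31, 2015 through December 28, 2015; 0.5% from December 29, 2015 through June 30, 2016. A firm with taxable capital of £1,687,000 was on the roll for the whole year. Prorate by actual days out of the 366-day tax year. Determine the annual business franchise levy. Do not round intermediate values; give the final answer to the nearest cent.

£9,958.37

July 1 – August 30, 2015: 61 days at 0.55% → £1,687,000 × 0.55% × 61/366 = £1,546.4167
August 31 – December 28, 2015: 120 days at 0.75% → £1,687,000 × 0.75% × 120/366 = £4,148.3607
December 29, 2015 – June 30, 2016: 185 days at 0.5% → £1,687,000 × 0.5% × 185/366 = £4,263.5929
Total = £9,958.3702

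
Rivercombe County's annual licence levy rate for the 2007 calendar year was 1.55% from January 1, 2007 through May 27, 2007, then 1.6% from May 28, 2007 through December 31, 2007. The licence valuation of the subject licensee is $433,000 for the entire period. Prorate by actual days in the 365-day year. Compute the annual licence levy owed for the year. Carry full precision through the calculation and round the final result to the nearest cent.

January 1 – May 27, 2007: 147 days at 1.55% → $433,000 × 1.55% × 147/365 = $2,702.9877
May 28 – December 31, 2007: 218 days at 1.6% → $433,000 × 1.6% × 218/365 = $4,137.8192
Total = $6,840.8068

$6,840.81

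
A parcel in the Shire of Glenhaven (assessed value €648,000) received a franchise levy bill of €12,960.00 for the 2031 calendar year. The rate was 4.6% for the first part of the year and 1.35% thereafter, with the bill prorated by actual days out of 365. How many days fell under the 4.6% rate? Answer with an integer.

Let d = days at the first rate; then 365 − d days at the second rate.
€648,000 × [4.6%·d + 1.35%·(365−d)] / 365 = €12,960.00
Solving gives d = 73, so the new rate took effect on 15 Mar 2031.

73 days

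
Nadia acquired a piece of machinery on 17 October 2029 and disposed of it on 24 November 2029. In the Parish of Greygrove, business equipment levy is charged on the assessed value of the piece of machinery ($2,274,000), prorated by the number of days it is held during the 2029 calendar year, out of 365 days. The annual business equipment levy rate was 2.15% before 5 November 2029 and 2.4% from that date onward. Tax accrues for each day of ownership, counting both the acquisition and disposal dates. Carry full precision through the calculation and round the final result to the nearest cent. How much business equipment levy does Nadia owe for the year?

17 October – 4 November 2029: 19 days at 2.15% → $2,274,000 × 2.15% × 19/365 = $2,545.0110
5 November – 24 November 2029: 20 days at 2.4% → $2,274,000 × 2.4% × 20/365 = $2,990.4658
Total = $5,535.4767

$5,535.48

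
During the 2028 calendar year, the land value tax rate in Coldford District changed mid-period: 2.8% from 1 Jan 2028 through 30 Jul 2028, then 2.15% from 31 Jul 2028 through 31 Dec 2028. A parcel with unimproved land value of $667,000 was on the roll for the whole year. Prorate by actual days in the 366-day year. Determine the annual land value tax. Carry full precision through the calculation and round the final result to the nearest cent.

1 Jan – 30 Jul 2028: 212 days at 2.8% → $667,000 × 2.8% × 212/366 = $10,817.7923
31 Jul – 31 Dec 2028: 154 days at 2.15% → $667,000 × 2.15% × 154/366 = $6,033.9809
Total = $16,851.7732

$16,851.77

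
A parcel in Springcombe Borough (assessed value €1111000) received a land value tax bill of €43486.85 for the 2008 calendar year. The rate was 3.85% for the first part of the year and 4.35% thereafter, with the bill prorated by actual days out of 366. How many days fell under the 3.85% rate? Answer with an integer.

319 days

Let d = days at the first rate; then 366 − d days at the second rate.
€1111000 × [3.85%·d + 4.35%·(366−d)] / 366 = €43486.85
Solving gives d = 319, so the new rate took effect on November 15, 2008.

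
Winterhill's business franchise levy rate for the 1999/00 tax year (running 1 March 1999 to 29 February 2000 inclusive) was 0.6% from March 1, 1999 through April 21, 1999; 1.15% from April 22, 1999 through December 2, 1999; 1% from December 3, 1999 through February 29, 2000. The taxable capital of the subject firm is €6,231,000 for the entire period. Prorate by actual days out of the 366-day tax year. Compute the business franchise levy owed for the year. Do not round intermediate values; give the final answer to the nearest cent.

€64,514.68

March 1 – April 21, 1999: 52 days at 0.6% → €6,231,000 × 0.6% × 52/366 = €5,311.6721
April 22 – December 2, 1999: 225 days at 1.15% → €6,231,000 × 1.15% × 225/366 = €44,051.1270
December 3, 1999 – February 29, 2000: 89 days at 1% → €6,231,000 × 1% × 89/366 = €15,151.8852
Total = €64,514.6844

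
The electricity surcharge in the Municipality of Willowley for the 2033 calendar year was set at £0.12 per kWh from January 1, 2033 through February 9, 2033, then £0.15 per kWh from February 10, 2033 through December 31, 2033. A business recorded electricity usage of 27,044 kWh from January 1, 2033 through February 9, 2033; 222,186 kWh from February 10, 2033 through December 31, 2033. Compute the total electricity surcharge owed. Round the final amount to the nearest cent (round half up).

January 1 – February 9, 2033: 27,044 kWh at £0.12/kWh → £3245.28
February 10 – December 31, 2033: 222,186 kWh at £0.15/kWh → £33327.90

£36573.18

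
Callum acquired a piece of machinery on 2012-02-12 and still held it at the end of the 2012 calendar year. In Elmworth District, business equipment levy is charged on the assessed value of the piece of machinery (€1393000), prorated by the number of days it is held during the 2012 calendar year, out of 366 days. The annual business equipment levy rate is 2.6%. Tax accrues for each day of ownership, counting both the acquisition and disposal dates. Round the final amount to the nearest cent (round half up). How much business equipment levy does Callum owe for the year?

€32061.84

Days held (2012-02-12 to 2012-12-31): 324 out of 366
Tax = €1393000 × 2.6% × 324/366 = €32061.8361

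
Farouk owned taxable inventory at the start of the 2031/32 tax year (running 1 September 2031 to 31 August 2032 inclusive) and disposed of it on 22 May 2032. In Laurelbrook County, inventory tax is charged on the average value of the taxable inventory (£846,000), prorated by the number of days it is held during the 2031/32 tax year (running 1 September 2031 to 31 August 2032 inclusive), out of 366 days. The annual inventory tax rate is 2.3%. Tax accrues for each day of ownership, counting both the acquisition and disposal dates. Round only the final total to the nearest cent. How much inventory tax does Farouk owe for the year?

Days held (1 September 2031 – 22 May 2032): 265 out of 366
Tax = £846,000 × 2.3% × 265/366 = £14,088.4426

£14,088.44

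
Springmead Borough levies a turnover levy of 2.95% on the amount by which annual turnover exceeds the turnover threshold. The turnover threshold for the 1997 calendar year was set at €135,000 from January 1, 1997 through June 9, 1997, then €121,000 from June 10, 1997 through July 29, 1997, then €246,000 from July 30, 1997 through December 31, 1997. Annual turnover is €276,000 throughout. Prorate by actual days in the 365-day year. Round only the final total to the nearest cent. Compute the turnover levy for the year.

€2,825.53

January 1 – June 9, 1997: 160 days, exemption €135,000 → (€276,000 − €135,000) × 2.95% × 160/365 = €1,823.3425
June 10 – July 29, 1997: 50 days, exemption €121,000 → (€276,000 − €121,000) × 2.95% × 50/365 = €626.3699
July 30 – December 31, 1997: 155 days, exemption €246,000 → (€276,000 − €246,000) × 2.95% × 155/365 = €375.8219
Total = €2,825.5342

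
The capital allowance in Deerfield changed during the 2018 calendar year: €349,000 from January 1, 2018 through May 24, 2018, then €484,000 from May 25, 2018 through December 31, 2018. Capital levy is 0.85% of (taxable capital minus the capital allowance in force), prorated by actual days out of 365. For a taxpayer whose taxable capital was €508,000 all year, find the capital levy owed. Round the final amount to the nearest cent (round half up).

€656.71

January 1 – May 24, 2018: 144 days, exemption €349,000 → (€508,000 − €349,000) × 0.85% × 144/365 = €533.1945
May 25 – December 31, 2018: 221 days, exemption €484,000 → (€508,000 − €484,000) × 0.85% × 221/365 = €123.5178
Total = €656.7123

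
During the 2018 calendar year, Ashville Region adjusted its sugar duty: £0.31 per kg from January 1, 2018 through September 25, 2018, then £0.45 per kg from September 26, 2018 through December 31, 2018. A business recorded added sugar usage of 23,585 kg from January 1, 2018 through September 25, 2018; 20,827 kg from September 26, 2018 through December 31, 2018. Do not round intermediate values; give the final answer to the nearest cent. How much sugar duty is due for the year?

January 1 – September 25, 2018: 23,585 kg at £0.31/kg → £7,311.35
September 26 – December 31, 2018: 20,827 kg at £0.45/kg → £9,372.15

£16,683.50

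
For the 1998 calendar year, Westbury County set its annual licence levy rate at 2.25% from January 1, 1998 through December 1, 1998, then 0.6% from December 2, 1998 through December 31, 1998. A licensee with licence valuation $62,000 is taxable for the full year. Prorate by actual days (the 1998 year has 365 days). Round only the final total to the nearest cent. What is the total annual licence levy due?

January 1 – December 1, 1998: 335 days at 2.25% → $62,000 × 2.25% × 335/365 = $1,280.3425
December 2 – December 31, 1998: 30 days at 0.6% → $62,000 × 0.6% × 30/365 = $30.5753
Total = $1,310.9178

$1,310.92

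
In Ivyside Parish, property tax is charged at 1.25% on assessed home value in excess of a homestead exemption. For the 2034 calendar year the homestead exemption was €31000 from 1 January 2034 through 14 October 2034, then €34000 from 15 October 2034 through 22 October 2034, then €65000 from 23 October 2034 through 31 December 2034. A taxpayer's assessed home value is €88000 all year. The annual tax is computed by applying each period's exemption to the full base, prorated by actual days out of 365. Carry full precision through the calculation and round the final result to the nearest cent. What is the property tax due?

1 January – 14 October 2034: 287 days, exemption €31000 → (€88000 − €31000) × 1.25% × 287/365 = €560.2397
15 October – 22 October 2034: 8 days, exemption €34000 → (€88000 − €34000) × 1.25% × 8/365 = €14.7945
23 October – 31 December 2034: 70 days, exemption €65000 → (€88000 − €65000) × 1.25% × 70/365 = €55.1370
Total = €630.1712

€630.17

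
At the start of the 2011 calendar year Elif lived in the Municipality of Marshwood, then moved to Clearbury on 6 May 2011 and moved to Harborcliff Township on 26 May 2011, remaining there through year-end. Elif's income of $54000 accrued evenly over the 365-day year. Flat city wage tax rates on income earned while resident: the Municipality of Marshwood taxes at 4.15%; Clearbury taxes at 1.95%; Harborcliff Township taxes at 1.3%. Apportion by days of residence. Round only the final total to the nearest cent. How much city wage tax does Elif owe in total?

The Municipality of Marshwood, 1 January – 5 May 2011: 125 days → $54000 × 4.15% × 125/365 = $767.4658
Clearbury, 6 May – 25 May 2011: 20 days → $54000 × 1.95% × 20/365 = $57.6986
Harborcliff Township, 26 May – 31 December 2011: 220 days → $54000 × 1.3% × 220/365 = $423.1233
Total = $1248.2877

$1248.29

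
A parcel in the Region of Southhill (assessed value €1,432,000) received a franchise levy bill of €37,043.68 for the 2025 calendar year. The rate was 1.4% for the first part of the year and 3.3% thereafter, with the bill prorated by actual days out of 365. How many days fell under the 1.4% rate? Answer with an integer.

Let d = days at the first rate; then 365 − d days at the second rate.
€1,432,000 × [1.4%·d + 3.3%·(365−d)] / 365 = €37,043.68
Solving gives d = 137, so the new rate took effect on May 18, 2025.

137 days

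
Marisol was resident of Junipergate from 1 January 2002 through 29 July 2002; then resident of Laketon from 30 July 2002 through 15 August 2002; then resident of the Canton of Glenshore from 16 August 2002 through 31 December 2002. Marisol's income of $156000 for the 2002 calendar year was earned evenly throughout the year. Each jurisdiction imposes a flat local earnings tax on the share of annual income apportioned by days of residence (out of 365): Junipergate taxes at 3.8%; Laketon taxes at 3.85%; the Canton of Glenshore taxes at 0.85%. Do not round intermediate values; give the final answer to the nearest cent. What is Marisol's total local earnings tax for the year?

$4191.70

Junipergate, 1 January – 29 July 2002: 210 days → $156000 × 3.8% × 210/365 = $3410.6301
Laketon, 30 July – 15 August 2002: 17 days → $156000 × 3.85% × 17/365 = $279.7315
The Canton of Glenshore, 16 August – 31 December 2002: 138 days → $156000 × 0.85% × 138/365 = $501.3370
Total = $4191.6986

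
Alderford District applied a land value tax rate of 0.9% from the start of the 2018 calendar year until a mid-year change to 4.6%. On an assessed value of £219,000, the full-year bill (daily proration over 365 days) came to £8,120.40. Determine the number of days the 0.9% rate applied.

Let d = days at the first rate; then 365 − d days at the second rate.
£219,000 × [0.9%·d + 4.6%·(365−d)] / 365 = £8,120.40
Solving gives d = 88, so the new rate took effect on 30 March 2018.

88 days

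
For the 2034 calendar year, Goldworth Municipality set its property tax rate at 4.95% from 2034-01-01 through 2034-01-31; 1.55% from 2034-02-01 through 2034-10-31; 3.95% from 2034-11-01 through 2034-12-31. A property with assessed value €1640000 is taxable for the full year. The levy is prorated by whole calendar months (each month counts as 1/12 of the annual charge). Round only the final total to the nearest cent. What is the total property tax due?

€36626.67

2034-01-01 to 2034-01-31: 1 month at 4.95% → €1640000 × 4.95% × 1/12 = €6765.0000
2034-02-01 to 2034-10-31: 9 months at 1.55% → €1640000 × 1.55% × 9/12 = €19065.0000
2034-11-01 to 2034-12-31: 2 months at 3.95% → €1640000 × 3.95% × 2/12 = €10796.6667
Total = €36626.6667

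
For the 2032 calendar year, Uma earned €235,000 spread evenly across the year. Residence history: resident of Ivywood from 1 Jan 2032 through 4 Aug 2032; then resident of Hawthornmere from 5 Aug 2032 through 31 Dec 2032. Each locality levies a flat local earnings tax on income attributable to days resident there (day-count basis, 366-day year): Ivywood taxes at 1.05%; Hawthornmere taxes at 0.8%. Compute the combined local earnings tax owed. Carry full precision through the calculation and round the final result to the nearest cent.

€2,228.33

Ivywood, 1 Jan – 4 Aug 2032: 217 days → €235,000 × 1.05% × 217/366 = €1,462.9713
Hawthornmere, 5 Aug – 31 Dec 2032: 149 days → €235,000 × 0.8% × 149/366 = €765.3552
Total = €2,228.3265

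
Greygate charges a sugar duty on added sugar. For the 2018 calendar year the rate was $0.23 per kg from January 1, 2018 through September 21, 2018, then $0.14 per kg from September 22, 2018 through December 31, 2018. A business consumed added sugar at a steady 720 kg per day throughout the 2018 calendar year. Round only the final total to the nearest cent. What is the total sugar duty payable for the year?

$53899.20

January 1 – September 21, 2018: 264 days × 720 kg/day = 190,080 kg at $0.23/kg → $43718.40
September 22 – December 31, 2018: 101 days × 720 kg/day = 72,720 kg at $0.14/kg → $10180.80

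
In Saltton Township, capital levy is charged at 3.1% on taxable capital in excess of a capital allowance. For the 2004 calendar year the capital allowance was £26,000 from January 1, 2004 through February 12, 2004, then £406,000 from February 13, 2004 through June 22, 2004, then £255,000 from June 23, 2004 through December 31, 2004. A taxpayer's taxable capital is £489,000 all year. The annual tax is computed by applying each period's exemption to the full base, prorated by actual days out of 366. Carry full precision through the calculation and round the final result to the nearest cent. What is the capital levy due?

January 1 – February 12, 2004: 43 days, exemption £26,000 → (£489,000 − £26,000) × 3.1% × 43/366 = £1,686.2814
February 13 – June 22, 2004: 131 days, exemption £406,000 → (£489,000 − £406,000) × 3.1% × 131/366 = £920.9372
June 23 – December 31, 2004: 192 days, exemption £255,000 → (£489,000 − £255,000) × 3.1% × 192/366 = £3,805.3770
Total = £6,412.5956

£6,412.60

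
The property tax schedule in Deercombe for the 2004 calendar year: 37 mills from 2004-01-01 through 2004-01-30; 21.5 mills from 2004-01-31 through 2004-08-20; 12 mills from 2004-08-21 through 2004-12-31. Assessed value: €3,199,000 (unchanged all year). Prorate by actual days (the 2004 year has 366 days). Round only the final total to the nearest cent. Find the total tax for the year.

2004-01-01 to 2004-01-30: 30 days at 37 mills → €3,199,000 × 3.7% × 30/366 = €9,701.8852
2004-01-31 to 2004-08-20: 203 days at 21.5 mills → €3,199,000 × 2.15% × 203/366 = €38,147.6380
2004-08-21 to 2004-12-31: 133 days at 12 mills → €3,199,000 × 1.2% × 133/366 = €13,949.7377
Total = €61,799.2609

€61,799.26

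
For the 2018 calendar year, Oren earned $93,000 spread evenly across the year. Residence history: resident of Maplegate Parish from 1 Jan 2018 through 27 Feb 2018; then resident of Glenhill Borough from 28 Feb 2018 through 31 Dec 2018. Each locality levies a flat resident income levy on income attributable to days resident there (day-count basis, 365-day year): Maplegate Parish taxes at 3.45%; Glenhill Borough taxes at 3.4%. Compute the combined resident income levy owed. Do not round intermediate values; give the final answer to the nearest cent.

$3,169.39

Maplegate Parish, 1 Jan – 27 Feb 2018: 58 days → $93,000 × 3.45% × 58/365 = $509.8438
Glenhill Borough, 28 Feb – 31 Dec 2018: 307 days → $93,000 × 3.4% × 307/365 = $2,659.5452
Total = $3,169.3890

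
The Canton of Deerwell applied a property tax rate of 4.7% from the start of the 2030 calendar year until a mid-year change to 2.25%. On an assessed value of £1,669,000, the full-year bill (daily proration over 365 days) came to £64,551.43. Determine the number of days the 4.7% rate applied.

241 days

Let d = days at the first rate; then 365 − d days at the second rate.
£1,669,000 × [4.7%·d + 2.25%·(365−d)] / 365 = £64,551.43
Solving gives d = 241, so the new rate took effect on 30 August 2030.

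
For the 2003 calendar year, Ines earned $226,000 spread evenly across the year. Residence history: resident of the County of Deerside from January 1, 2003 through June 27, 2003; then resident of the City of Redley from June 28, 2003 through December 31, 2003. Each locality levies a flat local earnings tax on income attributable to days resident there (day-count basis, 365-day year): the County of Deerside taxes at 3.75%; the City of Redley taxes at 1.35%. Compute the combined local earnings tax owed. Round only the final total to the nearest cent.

The County of Deerside, January 1 – June 27, 2003: 178 days → $226,000 × 3.75% × 178/365 = $4,133.0137
The City of Redley, June 28 – December 31, 2003: 187 days → $226,000 × 1.35% × 187/365 = $1,563.1151
Total = $5,696.1288

$5,696.13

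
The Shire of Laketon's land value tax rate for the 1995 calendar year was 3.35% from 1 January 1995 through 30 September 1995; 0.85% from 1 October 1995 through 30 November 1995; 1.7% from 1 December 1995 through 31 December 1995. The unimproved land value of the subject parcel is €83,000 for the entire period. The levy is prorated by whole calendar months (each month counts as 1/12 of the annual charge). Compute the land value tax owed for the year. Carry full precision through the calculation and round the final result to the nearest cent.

€2,320.54

1 January – 30 September 1995: 9 months at 3.35% → €83,000 × 3.35% × 9/12 = €2,085.3750
1 October – 30 November 1995: 2 months at 0.85% → €83,000 × 0.85% × 2/12 = €117.5833
1 December – 31 December 1995: 1 month at 1.7% → €83,000 × 1.7% × 1/12 = €117.5833
Total = €2,320.5417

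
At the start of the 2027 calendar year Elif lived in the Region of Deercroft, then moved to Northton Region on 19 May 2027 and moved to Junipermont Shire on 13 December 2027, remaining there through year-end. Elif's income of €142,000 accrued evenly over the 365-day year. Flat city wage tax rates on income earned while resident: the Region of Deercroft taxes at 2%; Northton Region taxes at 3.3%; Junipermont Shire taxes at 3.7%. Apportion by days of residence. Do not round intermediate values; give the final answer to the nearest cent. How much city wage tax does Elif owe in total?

The Region of Deercroft, 1 January – 18 May 2027: 138 days → €142,000 × 2% × 138/365 = €1,073.7534
Northton Region, 19 May – 12 December 2027: 208 days → €142,000 × 3.3% × 208/365 = €2,670.3781
Junipermont Shire, 13 December – 31 December 2027: 19 days → €142,000 × 3.7% × 19/365 = €273.4959
Total = €4,017.6274

€4,017.63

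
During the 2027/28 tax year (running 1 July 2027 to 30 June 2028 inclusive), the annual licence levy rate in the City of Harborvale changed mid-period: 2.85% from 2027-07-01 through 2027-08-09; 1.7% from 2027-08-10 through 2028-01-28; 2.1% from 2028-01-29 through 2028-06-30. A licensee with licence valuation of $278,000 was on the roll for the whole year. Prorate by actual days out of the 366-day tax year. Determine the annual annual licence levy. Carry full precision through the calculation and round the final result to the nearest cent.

2027-07-01 to 2027-08-09: 40 days at 2.85% → $278,000 × 2.85% × 40/366 = $865.9016
2027-08-10 to 2028-01-28: 172 days at 1.7% → $278,000 × 1.7% × 172/366 = $2,220.9617
2028-01-29 to 2028-06-30: 154 days at 2.1% → $278,000 × 2.1% × 154/366 = $2,456.4262
Total = $5,543.2896

$5,543.29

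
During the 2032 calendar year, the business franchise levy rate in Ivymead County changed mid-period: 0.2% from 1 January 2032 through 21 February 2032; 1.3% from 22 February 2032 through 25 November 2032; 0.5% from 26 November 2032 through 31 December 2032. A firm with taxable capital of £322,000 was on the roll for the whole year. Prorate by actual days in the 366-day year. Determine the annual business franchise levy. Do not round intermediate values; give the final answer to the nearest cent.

£3,429.39

1 January – 21 February 2032: 52 days at 0.2% → £322,000 × 0.2% × 52/366 = £91.4973
22 February – 25 November 2032: 278 days at 1.3% → £322,000 × 1.3% × 278/366 = £3,179.5301
26 November – 31 December 2032: 36 days at 0.5% → £322,000 × 0.5% × 36/366 = £158.3607
Total = £3,429.3880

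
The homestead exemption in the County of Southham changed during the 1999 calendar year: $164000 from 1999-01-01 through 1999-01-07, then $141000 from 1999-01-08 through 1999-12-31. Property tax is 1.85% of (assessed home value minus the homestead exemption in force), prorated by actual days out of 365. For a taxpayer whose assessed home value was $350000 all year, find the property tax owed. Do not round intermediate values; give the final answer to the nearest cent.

$3858.34

1999-01-01 to 1999-01-07: 7 days, exemption $164000 → ($350000 − $164000) × 1.85% × 7/365 = $65.9918
1999-01-08 to 1999-12-31: 358 days, exemption $141000 → ($350000 − $141000) × 1.85% × 358/365 = $3792.3479
Total = $3858.3397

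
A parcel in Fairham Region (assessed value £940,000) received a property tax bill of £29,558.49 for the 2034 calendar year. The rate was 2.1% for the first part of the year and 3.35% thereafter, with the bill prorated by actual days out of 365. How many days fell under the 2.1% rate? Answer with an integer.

Let d = days at the first rate; then 365 − d days at the second rate.
£940,000 × [2.1%·d + 3.35%·(365−d)] / 365 = £29,558.49
Solving gives d = 60, so the new rate took effect on 2 Mar 2034.

60 days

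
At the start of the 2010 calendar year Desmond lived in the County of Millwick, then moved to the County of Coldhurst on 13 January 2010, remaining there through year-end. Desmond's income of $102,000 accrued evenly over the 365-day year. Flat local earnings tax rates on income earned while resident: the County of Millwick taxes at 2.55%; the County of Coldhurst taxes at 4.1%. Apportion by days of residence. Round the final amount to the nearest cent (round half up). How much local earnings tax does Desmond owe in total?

$4,130.02

The County of Millwick, 1 January – 12 January 2010: 12 days → $102,000 × 2.55% × 12/365 = $85.5123
The County of Coldhurst, 13 January – 31 December 2010: 353 days → $102,000 × 4.1% × 353/365 = $4,044.5096
Total = $4,130.0219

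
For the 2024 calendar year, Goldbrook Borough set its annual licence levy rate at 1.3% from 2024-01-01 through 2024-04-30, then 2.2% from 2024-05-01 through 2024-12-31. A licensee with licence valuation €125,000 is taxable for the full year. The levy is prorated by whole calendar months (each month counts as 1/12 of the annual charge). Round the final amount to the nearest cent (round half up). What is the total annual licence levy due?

2024-01-01 to 2024-04-30: 4 months at 1.3% → €125,000 × 1.3% × 4/12 = €541.6667
2024-05-01 to 2024-12-31: 8 months at 2.2% → €125,000 × 2.2% × 8/12 = €1,833.3333
Total = €2,375.0000

€2,375.00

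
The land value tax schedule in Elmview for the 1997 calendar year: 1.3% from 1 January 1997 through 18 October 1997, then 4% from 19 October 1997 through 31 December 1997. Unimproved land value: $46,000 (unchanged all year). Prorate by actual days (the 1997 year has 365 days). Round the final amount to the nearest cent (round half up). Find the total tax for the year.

$849.80

1 January – 18 October 1997: 291 days at 1.3% → $46,000 × 1.3% × 291/365 = $476.7616
19 October – 31 December 1997: 74 days at 4% → $46,000 × 4% × 74/365 = $373.0411
Total = $849.8027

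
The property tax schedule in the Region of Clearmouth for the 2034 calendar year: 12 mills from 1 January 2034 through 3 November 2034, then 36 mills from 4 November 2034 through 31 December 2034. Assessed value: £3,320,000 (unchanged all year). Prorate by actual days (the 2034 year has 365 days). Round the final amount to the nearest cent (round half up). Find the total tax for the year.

£52,501.48

1 January – 3 November 2034: 307 days at 12 mills → £3,320,000 × 1.2% × 307/365 = £33,509.2603
4 November – 31 December 2034: 58 days at 36 mills → £3,320,000 × 3.6% × 58/365 = £18,992.2192
Total = £52,501.4795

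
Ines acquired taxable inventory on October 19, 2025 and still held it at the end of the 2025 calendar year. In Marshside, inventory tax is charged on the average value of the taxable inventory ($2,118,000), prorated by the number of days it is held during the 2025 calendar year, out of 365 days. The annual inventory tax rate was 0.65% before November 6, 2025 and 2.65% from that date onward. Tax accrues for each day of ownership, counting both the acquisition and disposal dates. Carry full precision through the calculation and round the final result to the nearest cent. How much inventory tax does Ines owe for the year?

$9,290.19

October 19 – November 5, 2025: 18 days at 0.65% → $2,118,000 × 0.65% × 18/365 = $678.9205
November 6 – December 31, 2025: 56 days at 2.65% → $2,118,000 × 2.65% × 56/365 = $8,611.2658
Total = $9,290.1863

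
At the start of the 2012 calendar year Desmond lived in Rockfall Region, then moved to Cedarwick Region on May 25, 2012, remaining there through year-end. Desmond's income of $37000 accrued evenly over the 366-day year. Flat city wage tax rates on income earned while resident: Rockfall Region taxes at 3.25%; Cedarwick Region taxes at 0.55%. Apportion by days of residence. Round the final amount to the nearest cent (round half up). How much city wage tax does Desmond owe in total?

Rockfall Region, January 1 – May 24, 2012: 145 days → $37000 × 3.25% × 145/366 = $476.4003
Cedarwick Region, May 25 – December 31, 2012: 221 days → $37000 × 0.55% × 221/366 = $122.8784
Total = $599.2787

$599.28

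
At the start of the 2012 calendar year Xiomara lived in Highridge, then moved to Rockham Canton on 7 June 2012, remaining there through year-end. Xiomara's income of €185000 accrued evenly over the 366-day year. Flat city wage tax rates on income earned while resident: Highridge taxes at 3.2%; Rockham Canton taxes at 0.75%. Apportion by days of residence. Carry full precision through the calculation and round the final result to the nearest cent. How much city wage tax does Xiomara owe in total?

Highridge, 1 January – 6 June 2012: 158 days → €185000 × 3.2% × 158/366 = €2555.6284
Rockham Canton, 7 June – 31 December 2012: 208 days → €185000 × 0.75% × 208/366 = €788.5246
Total = €3344.1530

€3344.15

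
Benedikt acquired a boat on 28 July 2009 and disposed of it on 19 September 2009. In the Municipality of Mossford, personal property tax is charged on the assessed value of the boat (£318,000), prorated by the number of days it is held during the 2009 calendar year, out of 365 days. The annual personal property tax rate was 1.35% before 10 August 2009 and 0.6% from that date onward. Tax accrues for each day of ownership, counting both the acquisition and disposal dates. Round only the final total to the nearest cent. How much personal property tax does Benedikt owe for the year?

28 July – 9 August 2009: 13 days at 1.35% → £318,000 × 1.35% × 13/365 = £152.9014
10 August – 19 September 2009: 41 days at 0.6% → £318,000 × 0.6% × 41/365 = £214.3233
Total = £367.2247

£367.22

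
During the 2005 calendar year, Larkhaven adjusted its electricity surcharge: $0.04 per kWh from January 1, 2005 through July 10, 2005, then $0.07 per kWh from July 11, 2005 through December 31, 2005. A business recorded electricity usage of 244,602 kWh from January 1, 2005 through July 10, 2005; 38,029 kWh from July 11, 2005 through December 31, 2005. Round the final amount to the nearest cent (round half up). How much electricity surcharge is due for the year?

January 1 – July 10, 2005: 244,602 kWh at $0.04/kWh → $9784.08
July 11 – December 31, 2005: 38,029 kWh at $0.07/kWh → $2662.03

$12446.11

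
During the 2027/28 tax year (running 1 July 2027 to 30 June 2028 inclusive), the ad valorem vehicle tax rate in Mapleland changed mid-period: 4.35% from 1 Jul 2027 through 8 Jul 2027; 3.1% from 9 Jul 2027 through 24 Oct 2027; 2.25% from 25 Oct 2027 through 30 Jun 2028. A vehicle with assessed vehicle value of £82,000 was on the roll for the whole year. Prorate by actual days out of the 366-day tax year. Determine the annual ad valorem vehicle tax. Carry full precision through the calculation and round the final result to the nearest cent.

£2,088.31

1 Jul – 8 Jul 2027: 8 days at 4.35% → £82,000 × 4.35% × 8/366 = £77.9672
9 Jul – 24 Oct 2027: 108 days at 3.1% → £82,000 × 3.1% × 108/366 = £750.0984
25 Oct 2027 – 30 Jun 2028: 250 days at 2.25% → £82,000 × 2.25% × 250/366 = £1,260.2459
Total = £2,088.3115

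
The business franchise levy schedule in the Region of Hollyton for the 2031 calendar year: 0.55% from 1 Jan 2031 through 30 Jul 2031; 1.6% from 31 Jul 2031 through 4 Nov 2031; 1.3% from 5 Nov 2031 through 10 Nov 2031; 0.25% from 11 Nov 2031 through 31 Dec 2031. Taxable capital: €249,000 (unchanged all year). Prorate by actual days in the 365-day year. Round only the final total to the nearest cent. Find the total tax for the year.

1 Jan – 30 Jul 2031: 211 days at 0.55% → €249,000 × 0.55% × 211/365 = €791.6836
31 Jul – 4 Nov 2031: 97 days at 1.6% → €249,000 × 1.6% × 97/365 = €1,058.7616
5 Nov – 10 Nov 2031: 6 days at 1.3% → €249,000 × 1.3% × 6/365 = €53.2110
11 Nov – 31 Dec 2031: 51 days at 0.25% → €249,000 × 0.25% × 51/365 = €86.9795
Total = €1,990.6356

€1,990.64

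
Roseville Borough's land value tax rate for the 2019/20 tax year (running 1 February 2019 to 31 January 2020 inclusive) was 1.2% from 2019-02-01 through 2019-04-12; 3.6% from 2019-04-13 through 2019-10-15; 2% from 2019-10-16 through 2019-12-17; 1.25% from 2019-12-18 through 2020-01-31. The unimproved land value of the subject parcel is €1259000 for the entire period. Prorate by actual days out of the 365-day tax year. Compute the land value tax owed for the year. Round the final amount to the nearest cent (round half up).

2019-02-01 to 2019-04-12: 71 days at 1.2% → €1259000 × 1.2% × 71/365 = €2938.8164
2019-04-13 to 2019-10-15: 186 days at 3.6% → €1259000 × 3.6% × 186/365 = €23096.6137
2019-10-16 to 2019-12-17: 63 days at 2% → €1259000 × 2% × 63/365 = €4346.1370
2019-12-18 to 2020-01-31: 45 days at 1.25% → €1259000 × 1.25% × 45/365 = €1940.2397
Total = €32321.8068

€32321.81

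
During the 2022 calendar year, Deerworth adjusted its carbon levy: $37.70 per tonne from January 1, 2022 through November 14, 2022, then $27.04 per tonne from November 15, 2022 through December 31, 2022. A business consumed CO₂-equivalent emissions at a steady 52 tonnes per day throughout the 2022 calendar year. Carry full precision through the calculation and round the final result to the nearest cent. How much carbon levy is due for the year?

January 1 – November 14, 2022: 318 days × 52 tonnes/day = 16,536 tonnes at $37.70/tonne → $623,407.20
November 15 – December 31, 2022: 47 days × 52 tonnes/day = 2,444 tonnes at $27.04/tonne → $66,085.76

$689,492.96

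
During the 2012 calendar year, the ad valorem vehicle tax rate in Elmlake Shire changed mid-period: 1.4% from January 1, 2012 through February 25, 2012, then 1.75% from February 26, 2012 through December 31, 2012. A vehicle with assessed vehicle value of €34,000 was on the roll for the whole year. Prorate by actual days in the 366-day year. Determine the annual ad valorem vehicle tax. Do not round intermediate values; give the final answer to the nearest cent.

January 1 – February 25, 2012: 56 days at 1.4% → €34,000 × 1.4% × 56/366 = €72.8306
February 26 – December 31, 2012: 310 days at 1.75% → €34,000 × 1.75% × 310/366 = €503.9617
Total = €576.7923

€576.79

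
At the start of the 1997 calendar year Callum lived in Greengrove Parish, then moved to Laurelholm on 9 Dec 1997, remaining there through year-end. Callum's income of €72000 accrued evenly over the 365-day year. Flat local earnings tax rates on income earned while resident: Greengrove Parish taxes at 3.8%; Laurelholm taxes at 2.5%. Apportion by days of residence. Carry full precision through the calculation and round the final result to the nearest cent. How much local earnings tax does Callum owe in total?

Greengrove Parish, 1 Jan – 8 Dec 1997: 342 days → €72000 × 3.8% × 342/365 = €2563.5945
Laurelholm, 9 Dec – 31 Dec 1997: 23 days → €72000 × 2.5% × 23/365 = €113.4247
Total = €2677.0192

€2677.02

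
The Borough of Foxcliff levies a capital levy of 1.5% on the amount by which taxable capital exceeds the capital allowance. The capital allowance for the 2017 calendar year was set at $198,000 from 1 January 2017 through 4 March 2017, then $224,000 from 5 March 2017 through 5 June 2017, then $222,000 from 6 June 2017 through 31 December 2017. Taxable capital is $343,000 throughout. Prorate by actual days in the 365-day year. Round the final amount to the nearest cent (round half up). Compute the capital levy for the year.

$1,869.49

1 January – 4 March 2017: 63 days, exemption $198,000 → ($343,000 − $198,000) × 1.5% × 63/365 = $375.4110
5 March – 5 June 2017: 93 days, exemption $224,000 → ($343,000 − $224,000) × 1.5% × 93/365 = $454.8082
6 June – 31 December 2017: 209 days, exemption $222,000 → ($343,000 − $222,000) × 1.5% × 209/365 = $1,039.2740
Total = $1,869.4932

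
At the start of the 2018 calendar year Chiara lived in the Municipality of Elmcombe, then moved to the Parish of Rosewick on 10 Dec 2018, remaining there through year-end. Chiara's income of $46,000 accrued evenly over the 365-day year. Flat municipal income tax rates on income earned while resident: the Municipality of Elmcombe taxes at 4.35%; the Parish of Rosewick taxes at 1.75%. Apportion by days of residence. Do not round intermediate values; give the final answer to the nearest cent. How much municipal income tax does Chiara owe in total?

$1,928.91

The Municipality of Elmcombe, 1 Jan – 9 Dec 2018: 343 days → $46,000 × 4.35% × 343/365 = $1,880.3918
The Parish of Rosewick, 10 Dec – 31 Dec 2018: 22 days → $46,000 × 1.75% × 22/365 = $48.5205
Total = $1,928.9123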